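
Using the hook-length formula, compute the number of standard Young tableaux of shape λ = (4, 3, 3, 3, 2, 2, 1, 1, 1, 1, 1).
# SYT of shape (4, 3, 3, 3, 2, 2, 1, 1, 1, 1, 1) = 157134978

Hook-length formula: f^λ = n! / Π hook(c), product over all cells c of the Young diagram. For λ = (4, 3, 3, 3, 2, 2, 1, 1, 1, 1, 1), n = 22 boxes. Hook lengths by row (left-to-right, top-to-bottom): [14, 8, 5, 1]; [12, 6, 3]; [11, 5, 2]; [10, 4, 1]; [8, 2]; [7, 1]; [5]; [4]; [3]; [2]; [1]. Product of hooks = 7153090560000. So f^λ = 22! / 7153090560000 = 1124000727777607680000 / 7153090560000 = 157134978.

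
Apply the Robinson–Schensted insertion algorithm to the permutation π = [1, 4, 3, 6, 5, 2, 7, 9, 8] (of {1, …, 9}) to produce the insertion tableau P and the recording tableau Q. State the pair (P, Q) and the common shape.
P = [1, 2, 5, 7, 8] / [3, 6, 9] / [4];  Q = [1, 2, 4, 7, 8] / [3, 5, 9] / [6];  common shape = (5, 3, 1)

Row-insert the values π_1, π_2, … into P one at a time, bumping the leftmost entry strictly greater than the inserted value down to the next row. The recording tableau Q records, in position (i, j), the step at which that cell was added to P.
  Insert 1 (step 1): P = [1];  Q = [1]
  Insert 4 (step 2): P = [1, 4];  Q = [1, 2]
  Insert 3 (step 3): P = [1, 3] / [4];  Q = [1, 2] / [3]
  Insert 6 (step 4): P = [1, 3, 6] / [4];  Q = [1, 2, 4] / [3]
  Insert 5 (step 5): P = [1, 3, 5] / [4, 6];  Q = [1, 2, 4] / [3, 5]
  Insert 2 (step 6): P = [1, 2, 5] / [3, 6] / [4];  Q = [1, 2, 4] / [3, 5] / [6]
  Insert 7 (step 7): P = [1, 2, 5, 7] / [3, 6] / [4];  Q = [1, 2, 4, 7] / [3, 5] / [6]
  Insert 9 (step 8): P = [1, 2, 5, 7, 9] / [3, 6] / [4];  Q = [1, 2, 4, 7, 8] / [3, 5] / [6]
  Insert 8 (step 9): P = [1, 2, 5, 7, 8] / [3, 6, 9] / [4];  Q = [1, 2, 4, 7, 8] / [3, 5, 9] / [6]
Final shape: (5, 3, 1).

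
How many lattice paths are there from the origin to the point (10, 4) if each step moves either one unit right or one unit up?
Number of paths = 1001

A monotone lattice path from (0, 0) to (10, 4) consists of 10 east steps and 4 north steps in some order, so it is determined by which 10 of the 14 steps are east. The count is C(14, 10) = 1001.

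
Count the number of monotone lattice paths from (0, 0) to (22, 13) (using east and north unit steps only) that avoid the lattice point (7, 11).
Number of paths = 1472009736

Total paths from (0, 0) to (22, 13): C(35, 22) = 1476337800. Paths through (7, 11): (paths (0, 0) → (7, 11)) × (paths (7, 11) → (22, 13)) = C(18, 7) · C(17, 15) = 31824 · 136 = 4328064. Avoidance count = 1476337800 − 4328064 = 1472009736.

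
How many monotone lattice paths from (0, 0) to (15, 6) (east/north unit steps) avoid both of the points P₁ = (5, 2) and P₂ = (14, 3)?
Number of paths = 31363

Inclusion–exclusion. Total paths: C(21, 15) = 54264. Through P₁: C(7, 5)·C(14, 10) = 21021. Through P₂: C(17, 14)·C(4, 1) = 2720. Since P₁ is strictly southwest of P₂, a monotone path through both must visit P₁ then P₂; paths through both = C(7, 5)·C(10, 9)·C(4, 1) = 840. Avoid both = 54264 − 21021 − 2720 + 840 = 31363.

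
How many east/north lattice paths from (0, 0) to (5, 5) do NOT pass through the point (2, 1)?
Number of paths = 147

Total paths from (0, 0) to (5, 5): C(10, 5) = 252. Paths through (2, 1): (paths (0, 0) → (2, 1)) × (paths (2, 1) → (5, 5)) = C(3, 2) · C(7, 3) = 3 · 35 = 105. Avoidance count = 252 − 105 = 147.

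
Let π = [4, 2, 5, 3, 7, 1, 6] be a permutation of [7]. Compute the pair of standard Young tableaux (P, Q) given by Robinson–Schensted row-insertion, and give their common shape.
P = [1, 3, 6] / [2, 5, 7] / [4];  Q = [1, 3, 5] / [2, 4, 7] / [6];  common shape = (3, 3, 1)

Row-insert the values π_1, π_2, … into P one at a time, bumping the leftmost entry strictly greater than the inserted value down to the next row. The recording tableau Q records, in position (i, j), the step at which that cell was added to P.
  Insert 4 (step 1): P = [4];  Q = [1]
  Insert 2 (step 2): P = [2] / [4];  Q = [1] / [2]
  Insert 5 (step 3): P = [2, 5] / [4];  Q = [1, 3] / [2]
  Insert 3 (step 4): P = [2, 3] / [4, 5];  Q = [1, 3] / [2, 4]
  Insert 7 (step 5): P = [2, 3, 7] / [4, 5];  Q = [1, 3, 5] / [2, 4]
  Insert 1 (step 6): P = [1, 3, 7] / [2, 5] / [4];  Q = [1, 3, 5] / [2, 4] / [6]
  Insert 6 (step 7): P = [1, 3, 6] / [2, 5, 7] / [4];  Q = [1, 3, 5] / [2, 4, 7] / [6]
Final shape: (3, 3, 1).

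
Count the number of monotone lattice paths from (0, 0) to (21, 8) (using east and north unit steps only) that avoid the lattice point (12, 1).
Number of paths = 4143425

Total paths from (0, 0) to (21, 8): C(29, 21) = 4292145. Paths through (12, 1): (paths (0, 0) → (12, 1)) × (paths (12, 1) → (21, 8)) = C(13, 12) · C(16, 9) = 13 · 11440 = 148720. Avoidance count = 4292145 − 148720 = 4143425.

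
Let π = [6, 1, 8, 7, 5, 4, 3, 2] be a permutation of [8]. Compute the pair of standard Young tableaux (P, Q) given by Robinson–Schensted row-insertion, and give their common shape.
P = [1, 2] / [3, 7] / [4] / [5] / [6] / [8];  Q = [1, 3] / [2, 4] / [5] / [6] / [7] / [8];  common shape = (2, 2, 1, 1, 1, 1)

Row-insert the values π_1, π_2, … into P one at a time, bumping the leftmost entry strictly greater than the inserted value down to the next row. The recording tableau Q records, in position (i, j), the step at which that cell was added to P.
  Insert 6 (step 1): P = [6];  Q = [1]
  Insert 1 (step 2): P = [1] / [6];  Q = [1] / [2]
  Insert 8 (step 3): P = [1, 8] / [6];  Q = [1, 3] / [2]
  Insert 7 (step 4): P = [1, 7] / [6, 8];  Q = [1, 3] / [2, 4]
  Insert 5 (step 5): P = [1, 5] / [6, 7] / [8];  Q = [1, 3] / [2, 4] / [5]
  Insert 4 (step 6): P = [1, 4] / [5, 7] / [6] / [8];  Q = [1, 3] / [2, 4] / [5] / [6]
  Insert 3 (step 7): P = [1, 3] / [4, 7] / [5] / [6] / [8];  Q = [1, 3] / [2, 4] / [5] / [6] / [7]
  Insert 2 (step 8): P = [1, 2] / [3, 7] / [4] / [5] / [6] / [8];  Q = [1, 3] / [2, 4] / [5] / [6] / [7] / [8]
Final shape: (2, 2, 1, 1, 1, 1).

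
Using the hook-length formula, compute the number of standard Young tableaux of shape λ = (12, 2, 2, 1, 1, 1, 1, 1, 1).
# SYT of shape (12, 2, 2, 1, 1, 1, 1, 1, 1) = 11490402

Hook-length formula: f^λ = n! / Π hook(c), product over all cells c of the Young diagram. For λ = (12, 2, 2, 1, 1, 1, 1, 1, 1), n = 22 boxes. Hook lengths by row (left-to-right, top-to-bottom): [20, 13, 10, 9, 8, 7, 6, 5, 4, 3, 2, 1]; [9, 2]; [8, 1]; [6]; [5]; [4]; [3]; [2]; [1]. Product of hooks = 97820835840000. So f^λ = 22! / 97820835840000 = 1124000727777607680000 / 97820835840000 = 11490402.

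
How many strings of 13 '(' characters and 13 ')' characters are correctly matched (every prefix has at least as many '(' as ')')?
C_13 = 742900

These balanced parentheses are counted by the Catalan number C_n = (1/(n + 1)) · C(2n, n). For n = 13: C_13 = (1/14) · C(26, 13) = 10400600/14 = 742900.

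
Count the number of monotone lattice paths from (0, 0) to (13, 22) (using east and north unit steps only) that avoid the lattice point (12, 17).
Number of paths = 1164962190

Total paths from (0, 0) to (13, 22): C(35, 13) = 1476337800. Paths through (12, 17): (paths (0, 0) → (12, 17)) × (paths (12, 17) → (13, 22)) = C(29, 12) · C(6, 1) = 51895935 · 6 = 311375610. Avoidance count = 1476337800 − 311375610 = 1164962190.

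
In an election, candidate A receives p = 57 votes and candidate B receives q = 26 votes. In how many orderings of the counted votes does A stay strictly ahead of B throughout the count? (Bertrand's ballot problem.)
Strict-lead orderings = 901624422418785838008

Total orderings of the 83 votes with 57 for A: C(83, 57) = 2414026679379329824344. By the Bertrand ballot formula (Cycle Lemma / reflection principle), the number of orderings in which A is strictly ahead of B throughout is (p − q)/(p + q) · C(p + q, p) = (57 − 26)/(57 + 26) · 2414026679379329824344 = 901624422418785838008.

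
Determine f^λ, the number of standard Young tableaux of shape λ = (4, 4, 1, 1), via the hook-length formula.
# SYT of shape (4, 4, 1, 1) = 300

Hook-length formula: f^λ = n! / Π hook(c), product over all cells c of the Young diagram. For λ = (4, 4, 1, 1), n = 10 boxes. Hook lengths by row (left-to-right, top-to-bottom): [7, 4, 3, 2]; [6, 3, 2, 1]; [2]; [1]. Product of hooks = 12096. So f^λ = 10! / 12096 = 3628800 / 12096 = 300.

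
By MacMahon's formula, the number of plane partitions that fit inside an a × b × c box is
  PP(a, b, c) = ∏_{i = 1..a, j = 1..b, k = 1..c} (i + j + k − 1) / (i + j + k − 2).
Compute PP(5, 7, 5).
PP(5, 7, 5) = 30107635272

Evaluate the triple product over i = 1..5, j = 1..7, k = 1..5. The factors are (2/1) · (3/2) · (4/3) · (5/4) · (6/5) · (3/2) · (4/3) · (5/4) · … (175 factors total). The numerators and denominators telescope so the product is an integer; carrying out the multiplication exactly gives PP(5, 7, 5) = 30107635272.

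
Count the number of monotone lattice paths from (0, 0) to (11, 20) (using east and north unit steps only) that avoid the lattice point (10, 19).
Number of paths = 44612295

Total paths from (0, 0) to (11, 20): C(31, 11) = 84672315. Paths through (10, 19): (paths (0, 0) → (10, 19)) × (paths (10, 19) → (11, 20)) = C(29, 10) · C(2, 1) = 20030010 · 2 = 40060020. Avoidance count = 84672315 − 40060020 = 44612295.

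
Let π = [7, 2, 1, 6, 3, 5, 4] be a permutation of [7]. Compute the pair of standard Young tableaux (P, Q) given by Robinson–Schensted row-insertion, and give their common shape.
P = [1, 3, 4] / [2, 5] / [6] / [7];  Q = [1, 4, 6] / [2, 5] / [3] / [7];  common shape = (3, 2, 1, 1)

Row-insert the values π_1, π_2, … into P one at a time, bumping the leftmost entry strictly greater than the inserted value down to the next row. The recording tableau Q records, in position (i, j), the step at which that cell was added to P.
  Insert 7 (step 1): P = [7];  Q = [1]
  Insert 2 (step 2): P = [2] / [7];  Q = [1] / [2]
  Insert 1 (step 3): P = [1] / [2] / [7];  Q = [1] / [2] / [3]
  Insert 6 (step 4): P = [1, 6] / [2] / [7];  Q = [1, 4] / [2] / [3]
  Insert 3 (step 5): P = [1, 3] / [2, 6] / [7];  Q = [1, 4] / [2, 5] / [3]
  Insert 5 (step 6): P = [1, 3, 5] / [2, 6] / [7];  Q = [1, 4, 6] / [2, 5] / [3]
  Insert 4 (step 7): P = [1, 3, 4] / [2, 5] / [6] / [7];  Q = [1, 4, 6] / [2, 5] / [3] / [7]
Final shape: (3, 2, 1, 1).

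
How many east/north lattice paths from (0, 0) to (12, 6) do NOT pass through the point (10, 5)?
Number of paths = 9555

Total paths from (0, 0) to (12, 6): C(18, 12) = 18564. Paths through (10, 5): (paths (0, 0) → (10, 5)) × (paths (10, 5) → (12, 6)) = C(15, 10) · C(3, 2) = 3003 · 3 = 9009. Avoidance count = 18564 − 9009 = 9555.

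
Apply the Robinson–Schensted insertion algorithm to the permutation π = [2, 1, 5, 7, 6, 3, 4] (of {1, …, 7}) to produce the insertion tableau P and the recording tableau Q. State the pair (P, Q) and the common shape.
P = [1, 3, 4] / [2, 5, 6] / [7];  Q = [1, 3, 4] / [2, 5, 7] / [6];  common shape = (3, 3, 1)

Row-insert the values π_1, π_2, … into P one at a time, bumping the leftmost entry strictly greater than the inserted value down to the next row. The recording tableau Q records, in position (i, j), the step at which that cell was added to P.
  Insert 2 (step 1): P = [2];  Q = [1]
  Insert 1 (step 2): P = [1] / [2];  Q = [1] / [2]
  Insert 5 (step 3): P = [1, 5] / [2];  Q = [1, 3] / [2]
  Insert 7 (step 4): P = [1, 5, 7] / [2];  Q = [1, 3, 4] / [2]
  Insert 6 (step 5): P = [1, 5, 6] / [2, 7];  Q = [1, 3, 4] / [2, 5]
  Insert 3 (step 6): P = [1, 3, 6] / [2, 5] / [7];  Q = [1, 3, 4] / [2, 5] / [6]
  Insert 4 (step 7): P = [1, 3, 4] / [2, 5, 6] / [7];  Q = [1, 3, 4] / [2, 5, 7] / [6]
Final shape: (3, 3, 1).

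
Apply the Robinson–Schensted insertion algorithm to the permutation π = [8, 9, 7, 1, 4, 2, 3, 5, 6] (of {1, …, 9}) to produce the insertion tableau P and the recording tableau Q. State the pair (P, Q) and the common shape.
P = [1, 2, 3, 5, 6] / [4, 9] / [7] / [8];  Q = [1, 2, 7, 8, 9] / [3, 5] / [4] / [6];  common shape = (5, 2, 1, 1)

Row-insert the values π_1, π_2, … into P one at a time, bumping the leftmost entry strictly greater than the inserted value down to the next row. The recording tableau Q records, in position (i, j), the step at which that cell was added to P.
  Insert 8 (step 1): P = [8];  Q = [1]
  Insert 9 (step 2): P = [8, 9];  Q = [1, 2]
  Insert 7 (step 3): P = [7, 9] / [8];  Q = [1, 2] / [3]
  Insert 1 (step 4): P = [1, 9] / [7] / [8];  Q = [1, 2] / [3] / [4]
  Insert 4 (step 5): P = [1, 4] / [7, 9] / [8];  Q = [1, 2] / [3, 5] / [4]
  Insert 2 (step 6): P = [1, 2] / [4, 9] / [7] / [8];  Q = [1, 2] / [3, 5] / [4] / [6]
  Insert 3 (step 7): P = [1, 2, 3] / [4, 9] / [7] / [8];  Q = [1, 2, 7] / [3, 5] / [4] / [6]
  Insert 5 (step 8): P = [1, 2, 3, 5] / [4, 9] / [7] / [8];  Q = [1, 2, 7, 8] / [3, 5] / [4] / [6]
  Insert 6 (step 9): P = [1, 2, 3, 5, 6] / [4, 9] / [7] / [8];  Q = [1, 2, 7, 8, 9] / [3, 5] / [4] / [6]
Final shape: (5, 2, 1, 1).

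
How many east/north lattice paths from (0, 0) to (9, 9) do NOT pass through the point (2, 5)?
Number of paths = 41690

Total paths from (0, 0) to (9, 9): C(18, 9) = 48620. Paths through (2, 5): (paths (0, 0) → (2, 5)) × (paths (2, 5) → (9, 9)) = C(7, 2) · C(11, 7) = 21 · 330 = 6930. Avoidance count = 48620 − 6930 = 41690.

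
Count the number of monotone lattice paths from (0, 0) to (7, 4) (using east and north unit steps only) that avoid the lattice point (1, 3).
Number of paths = 302

Total paths from (0, 0) to (7, 4): C(11, 7) = 330. Paths through (1, 3): (paths (0, 0) → (1, 3)) × (paths (1, 3) → (7, 4)) = C(4, 1) · C(7, 6) = 4 · 7 = 28. Avoidance count = 330 − 28 = 302.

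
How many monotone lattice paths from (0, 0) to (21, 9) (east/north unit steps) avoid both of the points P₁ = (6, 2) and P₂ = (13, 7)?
Number of paths = 7041438

Inclusion–exclusion. Total paths: C(30, 21) = 14307150. Through P₁: C(8, 6)·C(22, 15) = 4775232. Through P₂: C(20, 13)·C(10, 8) = 3488400. Since P₁ is strictly southwest of P₂, a monotone path through both must visit P₁ then P₂; paths through both = C(8, 6)·C(12, 7)·C(10, 8) = 997920. Avoid both = 14307150 − 4775232 − 3488400 + 997920 = 7041438.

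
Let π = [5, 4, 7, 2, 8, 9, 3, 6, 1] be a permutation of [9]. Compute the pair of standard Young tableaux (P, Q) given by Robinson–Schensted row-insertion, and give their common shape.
P = [1, 3, 6, 9] / [2, 7, 8] / [4] / [5];  Q = [1, 3, 5, 6] / [2, 7, 8] / [4] / [9];  common shape = (4, 3, 1, 1)

Row-insert the values π_1, π_2, … into P one at a time, bumping the leftmost entry strictly greater than the inserted value down to the next row. The recording tableau Q records, in position (i, j), the step at which that cell was added to P.
  Insert 5 (step 1): P = [5];  Q = [1]
  Insert 4 (step 2): P = [4] / [5];  Q = [1] / [2]
  Insert 7 (step 3): P = [4, 7] / [5];  Q = [1, 3] / [2]
  Insert 2 (step 4): P = [2, 7] / [4] / [5];  Q = [1, 3] / [2] / [4]
  Insert 8 (step 5): P = [2, 7, 8] / [4] / [5];  Q = [1, 3, 5] / [2] / [4]
  Insert 9 (step 6): P = [2, 7, 8, 9] / [4] / [5];  Q = [1, 3, 5, 6] / [2] / [4]
  Insert 3 (step 7): P = [2, 3, 8, 9] / [4, 7] / [5];  Q = [1, 3, 5, 6] / [2, 7] / [4]
  Insert 6 (step 8): P = [2, 3, 6, 9] / [4, 7, 8] / [5];  Q = [1, 3, 5, 6] / [2, 7, 8] / [4]
  Insert 1 (step 9): P = [1, 3, 6, 9] / [2, 7, 8] / [4] / [5];  Q = [1, 3, 5, 6] / [2, 7, 8] / [4] / [9]
Final shape: (4, 3, 1, 1).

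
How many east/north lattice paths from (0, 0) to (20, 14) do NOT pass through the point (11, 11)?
Number of paths = 1236780600

Total paths from (0, 0) to (20, 14): C(34, 20) = 1391975640. Paths through (11, 11): (paths (0, 0) → (11, 11)) × (paths (11, 11) → (20, 14)) = C(22, 11) · C(12, 9) = 705432 · 220 = 155195040. Avoidance count = 1391975640 − 155195040 = 1236780600.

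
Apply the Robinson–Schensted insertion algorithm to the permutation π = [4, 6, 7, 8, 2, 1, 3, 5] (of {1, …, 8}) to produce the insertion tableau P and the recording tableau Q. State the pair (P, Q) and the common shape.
P = [1, 3, 5, 8] / [2, 6, 7] / [4];  Q = [1, 2, 3, 4] / [5, 7, 8] / [6];  common shape = (4, 3, 1)

Row-insert the values π_1, π_2, … into P one at a time, bumping the leftmost entry strictly greater than the inserted value down to the next row. The recording tableau Q records, in position (i, j), the step at which that cell was added to P.
  Insert 4 (step 1): P = [4];  Q = [1]
  Insert 6 (step 2): P = [4, 6];  Q = [1, 2]
  Insert 7 (step 3): P = [4, 6, 7];  Q = [1, 2, 3]
  Insert 8 (step 4): P = [4, 6, 7, 8];  Q = [1, 2, 3, 4]
  Insert 2 (step 5): P = [2, 6, 7, 8] / [4];  Q = [1, 2, 3, 4] / [5]
  Insert 1 (step 6): P = [1, 6, 7, 8] / [2] / [4];  Q = [1, 2, 3, 4] / [5] / [6]
  Insert 3 (step 7): P = [1, 3, 7, 8] / [2, 6] / [4];  Q = [1, 2, 3, 4] / [5, 7] / [6]
  Insert 5 (step 8): P = [1, 3, 5, 8] / [2, 6, 7] / [4];  Q = [1, 2, 3, 4] / [5, 7, 8] / [6]
Final shape: (4, 3, 1).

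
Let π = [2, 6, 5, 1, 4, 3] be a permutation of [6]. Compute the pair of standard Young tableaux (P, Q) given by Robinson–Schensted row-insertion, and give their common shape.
P = [1, 3] / [2, 4] / [5] / [6];  Q = [1, 2] / [3, 5] / [4] / [6];  common shape = (2, 2, 1, 1)

Row-insert the values π_1, π_2, … into P one at a time, bumping the leftmost entry strictly greater than the inserted value down to the next row. The recording tableau Q records, in position (i, j), the step at which that cell was added to P.
  Insert 2 (step 1): P = [2];  Q = [1]
  Insert 6 (step 2): P = [2, 6];  Q = [1, 2]
  Insert 5 (step 3): P = [2, 5] / [6];  Q = [1, 2] / [3]
  Insert 1 (step 4): P = [1, 5] / [2] / [6];  Q = [1, 2] / [3] / [4]
  Insert 4 (step 5): P = [1, 4] / [2, 5] / [6];  Q = [1, 2] / [3, 5] / [4]
  Insert 3 (step 6): P = [1, 3] / [2, 4] / [5] / [6];  Q = [1, 2] / [3, 5] / [4] / [6]
Final shape: (2, 2, 1, 1).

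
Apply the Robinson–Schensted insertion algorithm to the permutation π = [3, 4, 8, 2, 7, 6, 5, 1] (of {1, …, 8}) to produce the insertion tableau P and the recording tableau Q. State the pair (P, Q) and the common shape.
P = [1, 4, 5] / [2, 6] / [3] / [7] / [8];  Q = [1, 2, 3] / [4, 5] / [6] / [7] / [8];  common shape = (3, 2, 1, 1, 1)

Row-insert the values π_1, π_2, … into P one at a time, bumping the leftmost entry strictly greater than the inserted value down to the next row. The recording tableau Q records, in position (i, j), the step at which that cell was added to P.
  Insert 3 (step 1): P = [3];  Q = [1]
  Insert 4 (step 2): P = [3, 4];  Q = [1, 2]
  Insert 8 (step 3): P = [3, 4, 8];  Q = [1, 2, 3]
  Insert 2 (step 4): P = [2, 4, 8] / [3];  Q = [1, 2, 3] / [4]
  Insert 7 (step 5): P = [2, 4, 7] / [3, 8];  Q = [1, 2, 3] / [4, 5]
  Insert 6 (step 6): P = [2, 4, 6] / [3, 7] / [8];  Q = [1, 2, 3] / [4, 5] / [6]
  Insert 5 (step 7): P = [2, 4, 5] / [3, 6] / [7] / [8];  Q = [1, 2, 3] / [4, 5] / [6] / [7]
  Insert 1 (step 8): P = [1, 4, 5] / [2, 6] / [3] / [7] / [8];  Q = [1, 2, 3] / [4, 5] / [6] / [7] / [8]
Final shape: (3, 2, 1, 1, 1).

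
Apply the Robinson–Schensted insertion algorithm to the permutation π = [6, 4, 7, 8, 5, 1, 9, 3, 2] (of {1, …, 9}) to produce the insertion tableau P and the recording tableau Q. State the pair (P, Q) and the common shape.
P = [1, 2, 8, 9] / [3, 5] / [4, 7] / [6];  Q = [1, 3, 4, 7] / [2, 5] / [6, 8] / [9];  common shape = (4, 2, 2, 1)

Row-insert the values π_1, π_2, … into P one at a time, bumping the leftmost entry strictly greater than the inserted value down to the next row. The recording tableau Q records, in position (i, j), the step at which that cell was added to P.
  Insert 6 (step 1): P = [6];  Q = [1]
  Insert 4 (step 2): P = [4] / [6];  Q = [1] / [2]
  Insert 7 (step 3): P = [4, 7] / [6];  Q = [1, 3] / [2]
  Insert 8 (step 4): P = [4, 7, 8] / [6];  Q = [1, 3, 4] / [2]
  Insert 5 (step 5): P = [4, 5, 8] / [6, 7];  Q = [1, 3, 4] / [2, 5]
  Insert 1 (step 6): P = [1, 5, 8] / [4, 7] / [6];  Q = [1, 3, 4] / [2, 5] / [6]
  Insert 9 (step 7): P = [1, 5, 8, 9] / [4, 7] / [6];  Q = [1, 3, 4, 7] / [2, 5] / [6]
  Insert 3 (step 8): P = [1, 3, 8, 9] / [4, 5] / [6, 7];  Q = [1, 3, 4, 7] / [2, 5] / [6, 8]
  Insert 2 (step 9): P = [1, 2, 8, 9] / [3, 5] / [4, 7] / [6];  Q = [1, 3, 4, 7] / [2, 5] / [6, 8] / [9]
Final shape: (4, 2, 2, 1).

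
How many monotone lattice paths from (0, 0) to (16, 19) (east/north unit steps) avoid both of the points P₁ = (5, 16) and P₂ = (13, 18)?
Number of paths = 3231172434

Inclusion–exclusion. Total paths: C(35, 16) = 4059928950. Through P₁: C(21, 5)·C(14, 11) = 7407036. Through P₂: C(31, 13)·C(4, 3) = 825012300. Since P₁ is strictly southwest of P₂, a monotone path through both must visit P₁ then P₂; paths through both = C(21, 5)·C(10, 8)·C(4, 3) = 3662820. Avoid both = 4059928950 − 7407036 − 825012300 + 3662820 = 3231172434.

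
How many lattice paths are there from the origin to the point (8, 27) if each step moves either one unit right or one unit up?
Number of paths = 23535820

A monotone lattice path from (0, 0) to (8, 27) consists of 8 east steps and 27 north steps in some order, so it is determined by which 8 of the 35 steps are east. The count is C(35, 8) = 23535820.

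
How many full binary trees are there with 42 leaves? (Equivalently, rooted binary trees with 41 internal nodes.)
C_41 = 10113918591637898134020

These full binary trees are counted by the Catalan number C_n = (1/(n + 1)) · C(2n, n). For n = 41: C_41 = (1/42) · C(82, 41) = 424784580848791721628840/42 = 10113918591637898134020.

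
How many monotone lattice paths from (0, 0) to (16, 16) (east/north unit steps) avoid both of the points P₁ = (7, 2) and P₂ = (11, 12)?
Number of paths = 405840258

Inclusion–exclusion. Total paths: C(32, 16) = 601080390. Through P₁: C(9, 7)·C(23, 9) = 29418840. Through P₂: C(23, 11)·C(9, 5) = 170361828. Since P₁ is strictly southwest of P₂, a monotone path through both must visit P₁ then P₂; paths through both = C(9, 7)·C(14, 4)·C(9, 5) = 4540536. Avoid both = 601080390 − 29418840 − 170361828 + 4540536 = 405840258.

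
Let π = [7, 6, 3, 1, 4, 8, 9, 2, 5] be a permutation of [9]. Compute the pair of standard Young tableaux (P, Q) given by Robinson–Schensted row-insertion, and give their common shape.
P = [1, 2, 5, 9] / [3, 4, 8] / [6] / [7];  Q = [1, 5, 6, 7] / [2, 8, 9] / [3] / [4];  common shape = (4, 3, 1, 1)

Row-insert the values π_1, π_2, … into P one at a time, bumping the leftmost entry strictly greater than the inserted value down to the next row. The recording tableau Q records, in position (i, j), the step at which that cell was added to P.
  Insert 7 (step 1): P = [7];  Q = [1]
  Insert 6 (step 2): P = [6] / [7];  Q = [1] / [2]
  Insert 3 (step 3): P = [3] / [6] / [7];  Q = [1] / [2] / [3]
  Insert 1 (step 4): P = [1] / [3] / [6] / [7];  Q = [1] / [2] / [3] / [4]
  Insert 4 (step 5): P = [1, 4] / [3] / [6] / [7];  Q = [1, 5] / [2] / [3] / [4]
  Insert 8 (step 6): P = [1, 4, 8] / [3] / [6] / [7];  Q = [1, 5, 6] / [2] / [3] / [4]
  Insert 9 (step 7): P = [1, 4, 8, 9] / [3] / [6] / [7];  Q = [1, 5, 6, 7] / [2] / [3] / [4]
  Insert 2 (step 8): P = [1, 2, 8, 9] / [3, 4] / [6] / [7];  Q = [1, 5, 6, 7] / [2, 8] / [3] / [4]
  Insert 5 (step 9): P = [1, 2, 5, 9] / [3, 4, 8] / [6] / [7];  Q = [1, 5, 6, 7] / [2, 8, 9] / [3] / [4]
Final shape: (4, 3, 1, 1).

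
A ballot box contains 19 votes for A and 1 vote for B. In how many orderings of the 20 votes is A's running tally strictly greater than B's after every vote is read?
Strict-lead orderings = 18

Total orderings of the 20 votes with 19 for A: C(20, 19) = 20. By the Bertrand ballot formula (Cycle Lemma / reflection principle), the number of orderings in which A is strictly ahead of B throughout is (p − q)/(p + q) · C(p + q, p) = (19 − 1)/(19 + 1) · 20 = 18.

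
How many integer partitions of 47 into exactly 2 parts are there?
p(47, 2 parts) = 23

Partitions of n into exactly k parts are in bijection with partitions of n − k into at most k parts (subtract 1 from each part). So p(47, exactly 2) = p(45, parts ≤ 2). Computing via the recurrence p(m, j) = p(m, j−1) + p(m−j, j) gives 23.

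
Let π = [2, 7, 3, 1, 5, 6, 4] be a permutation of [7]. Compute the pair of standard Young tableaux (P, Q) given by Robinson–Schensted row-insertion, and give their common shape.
P = [1, 3, 4, 6] / [2, 5] / [7];  Q = [1, 2, 5, 6] / [3, 7] / [4];  common shape = (4, 2, 1)

Row-insert the values π_1, π_2, … into P one at a time, bumping the leftmost entry strictly greater than the inserted value down to the next row. The recording tableau Q records, in position (i, j), the step at which that cell was added to P.
  Insert 2 (step 1): P = [2];  Q = [1]
  Insert 7 (step 2): P = [2, 7];  Q = [1, 2]
  Insert 3 (step 3): P = [2, 3] / [7];  Q = [1, 2] / [3]
  Insert 1 (step 4): P = [1, 3] / [2] / [7];  Q = [1, 2] / [3] / [4]
  Insert 5 (step 5): P = [1, 3, 5] / [2] / [7];  Q = [1, 2, 5] / [3] / [4]
  Insert 6 (step 6): P = [1, 3, 5, 6] / [2] / [7];  Q = [1, 2, 5, 6] / [3] / [4]
  Insert 4 (step 7): P = [1, 3, 4, 6] / [2, 5] / [7];  Q = [1, 2, 5, 6] / [3, 7] / [4]
Final shape: (4, 2, 1).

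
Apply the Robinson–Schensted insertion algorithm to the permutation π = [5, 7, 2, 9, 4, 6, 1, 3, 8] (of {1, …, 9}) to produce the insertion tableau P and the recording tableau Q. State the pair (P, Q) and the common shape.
P = [1, 3, 6, 8] / [2, 4, 9] / [5, 7];  Q = [1, 2, 4, 9] / [3, 5, 6] / [7, 8];  common shape = (4, 3, 2)

Row-insert the values π_1, π_2, … into P one at a time, bumping the leftmost entry strictly greater than the inserted value down to the next row. The recording tableau Q records, in position (i, j), the step at which that cell was added to P.
  Insert 5 (step 1): P = [5];  Q = [1]
  Insert 7 (step 2): P = [5, 7];  Q = [1, 2]
  Insert 2 (step 3): P = [2, 7] / [5];  Q = [1, 2] / [3]
  Insert 9 (step 4): P = [2, 7, 9] / [5];  Q = [1, 2, 4] / [3]
  Insert 4 (step 5): P = [2, 4, 9] / [5, 7];  Q = [1, 2, 4] / [3, 5]
  Insert 6 (step 6): P = [2, 4, 6] / [5, 7, 9];  Q = [1, 2, 4] / [3, 5, 6]
  Insert 1 (step 7): P = [1, 4, 6] / [2, 7, 9] / [5];  Q = [1, 2, 4] / [3, 5, 6] / [7]
  Insert 3 (step 8): P = [1, 3, 6] / [2, 4, 9] / [5, 7];  Q = [1, 2, 4] / [3, 5, 6] / [7, 8]
  Insert 8 (step 9): P = [1, 3, 6, 8] / [2, 4, 9] / [5, 7];  Q = [1, 2, 4, 9] / [3, 5, 6] / [7, 8]
Final shape: (4, 3, 2).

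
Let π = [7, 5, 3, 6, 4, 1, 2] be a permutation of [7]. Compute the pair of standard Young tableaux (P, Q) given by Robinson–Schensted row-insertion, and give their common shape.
P = [1, 2] / [3, 4] / [5, 6] / [7];  Q = [1, 4] / [2, 5] / [3, 7] / [6];  common shape = (2, 2, 2, 1)

Row-insert the values π_1, π_2, … into P one at a time, bumping the leftmost entry strictly greater than the inserted value down to the next row. The recording tableau Q records, in position (i, j), the step at which that cell was added to P.
  Insert 7 (step 1): P = [7];  Q = [1]
  Insert 5 (step 2): P = [5] / [7];  Q = [1] / [2]
  Insert 3 (step 3): P = [3] / [5] / [7];  Q = [1] / [2] / [3]
  Insert 6 (step 4): P = [3, 6] / [5] / [7];  Q = [1, 4] / [2] / [3]
  Insert 4 (step 5): P = [3, 4] / [5, 6] / [7];  Q = [1, 4] / [2, 5] / [3]
  Insert 1 (step 6): P = [1, 4] / [3, 6] / [5] / [7];  Q = [1, 4] / [2, 5] / [3] / [6]
  Insert 2 (step 7): P = [1, 2] / [3, 4] / [5, 6] / [7];  Q = [1, 4] / [2, 5] / [3, 7] / [6]
Final shape: (2, 2, 2, 1).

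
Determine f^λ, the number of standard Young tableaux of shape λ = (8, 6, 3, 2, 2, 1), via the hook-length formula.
# SYT of shape (8, 6, 3, 2, 2, 1) = 2961389970

Hook-length formula: f^λ = n! / Π hook(c), product over all cells c of the Young diagram. For λ = (8, 6, 3, 2, 2, 1), n = 22 boxes. Hook lengths by row (left-to-right, top-to-bottom): [13, 11, 8, 6, 5, 4, 2, 1]; [10, 8, 5, 3, 2, 1]; [6, 4, 1]; [4, 2]; [3, 1]; [1]. Product of hooks = 379551744000. So f^λ = 22! / 379551744000 = 1124000727777607680000 / 379551744000 = 2961389970.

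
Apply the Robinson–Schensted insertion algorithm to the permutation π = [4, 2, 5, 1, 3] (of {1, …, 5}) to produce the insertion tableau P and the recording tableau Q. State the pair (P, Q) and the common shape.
P = [1, 3] / [2, 5] / [4];  Q = [1, 3] / [2, 5] / [4];  common shape = (2, 2, 1)

Row-insert the values π_1, π_2, … into P one at a time, bumping the leftmost entry strictly greater than the inserted value down to the next row. The recording tableau Q records, in position (i, j), the step at which that cell was added to P.
  Insert 4 (step 1): P = [4];  Q = [1]
  Insert 2 (step 2): P = [2] / [4];  Q = [1] / [2]
  Insert 5 (step 3): P = [2, 5] / [4];  Q = [1, 3] / [2]
  Insert 1 (step 4): P = [1, 5] / [2] / [4];  Q = [1, 3] / [2] / [4]
  Insert 3 (step 5): P = [1, 3] / [2, 5] / [4];  Q = [1, 3] / [2, 5] / [4]
Final shape: (2, 2, 1).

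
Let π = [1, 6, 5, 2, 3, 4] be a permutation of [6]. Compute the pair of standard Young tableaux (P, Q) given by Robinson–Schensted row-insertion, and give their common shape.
P = [1, 2, 3, 4] / [5] / [6];  Q = [1, 2, 5, 6] / [3] / [4];  common shape = (4, 1, 1)

Row-insert the values π_1, π_2, … into P one at a time, bumping the leftmost entry strictly greater than the inserted value down to the next row. The recording tableau Q records, in position (i, j), the step at which that cell was added to P.
  Insert 1 (step 1): P = [1];  Q = [1]
  Insert 6 (step 2): P = [1, 6];  Q = [1, 2]
  Insert 5 (step 3): P = [1, 5] / [6];  Q = [1, 2] / [3]
  Insert 2 (step 4): P = [1, 2] / [5] / [6];  Q = [1, 2] / [3] / [4]
  Insert 3 (step 5): P = [1, 2, 3] / [5] / [6];  Q = [1, 2, 5] / [3] / [4]
  Insert 4 (step 6): P = [1, 2, 3, 4] / [5] / [6];  Q = [1, 2, 5, 6] / [3] / [4]
Final shape: (4, 1, 1).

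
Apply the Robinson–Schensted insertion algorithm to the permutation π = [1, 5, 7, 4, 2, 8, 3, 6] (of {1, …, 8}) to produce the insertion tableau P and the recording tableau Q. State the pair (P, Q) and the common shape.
P = [1, 2, 3, 6] / [4, 7, 8] / [5];  Q = [1, 2, 3, 6] / [4, 7, 8] / [5];  common shape = (4, 3, 1)

Row-insert the values π_1, π_2, … into P one at a time, bumping the leftmost entry strictly greater than the inserted value down to the next row. The recording tableau Q records, in position (i, j), the step at which that cell was added to P.
  Insert 1 (step 1): P = [1];  Q = [1]
  Insert 5 (step 2): P = [1, 5];  Q = [1, 2]
  Insert 7 (step 3): P = [1, 5, 7];  Q = [1, 2, 3]
  Insert 4 (step 4): P = [1, 4, 7] / [5];  Q = [1, 2, 3] / [4]
  Insert 2 (step 5): P = [1, 2, 7] / [4] / [5];  Q = [1, 2, 3] / [4] / [5]
  Insert 8 (step 6): P = [1, 2, 7, 8] / [4] / [5];  Q = [1, 2, 3, 6] / [4] / [5]
  Insert 3 (step 7): P = [1, 2, 3, 8] / [4, 7] / [5];  Q = [1, 2, 3, 6] / [4, 7] / [5]
  Insert 6 (step 8): P = [1, 2, 3, 6] / [4, 7, 8] / [5];  Q = [1, 2, 3, 6] / [4, 7, 8] / [5]
Final shape: (4, 3, 1).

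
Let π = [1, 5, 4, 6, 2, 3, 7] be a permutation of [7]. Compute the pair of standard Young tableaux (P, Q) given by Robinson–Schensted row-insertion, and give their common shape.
P = [1, 2, 3, 7] / [4, 6] / [5];  Q = [1, 2, 4, 7] / [3, 6] / [5];  common shape = (4, 2, 1)

Row-insert the values π_1, π_2, … into P one at a time, bumping the leftmost entry strictly greater than the inserted value down to the next row. The recording tableau Q records, in position (i, j), the step at which that cell was added to P.
  Insert 1 (step 1): P = [1];  Q = [1]
  Insert 5 (step 2): P = [1, 5];  Q = [1, 2]
  Insert 4 (step 3): P = [1, 4] / [5];  Q = [1, 2] / [3]
  Insert 6 (step 4): P = [1, 4, 6] / [5];  Q = [1, 2, 4] / [3]
  Insert 2 (step 5): P = [1, 2, 6] / [4] / [5];  Q = [1, 2, 4] / [3] / [5]
  Insert 3 (step 6): P = [1, 2, 3] / [4, 6] / [5];  Q = [1, 2, 4] / [3, 6] / [5]
  Insert 7 (step 7): P = [1, 2, 3, 7] / [4, 6] / [5];  Q = [1, 2, 4, 7] / [3, 6] / [5]
Final shape: (4, 2, 1).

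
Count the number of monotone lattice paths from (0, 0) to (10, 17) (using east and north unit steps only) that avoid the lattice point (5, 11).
Number of paths = 6418269

Total paths from (0, 0) to (10, 17): C(27, 10) = 8436285. Paths through (5, 11): (paths (0, 0) → (5, 11)) × (paths (5, 11) → (10, 17)) = C(16, 5) · C(11, 5) = 4368 · 462 = 2018016. Avoidance count = 8436285 − 2018016 = 6418269.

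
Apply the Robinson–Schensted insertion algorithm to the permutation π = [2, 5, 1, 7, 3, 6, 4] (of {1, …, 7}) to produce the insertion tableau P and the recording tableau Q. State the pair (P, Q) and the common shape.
P = [1, 3, 4] / [2, 5, 6] / [7];  Q = [1, 2, 4] / [3, 5, 6] / [7];  common shape = (3, 3, 1)

Row-insert the values π_1, π_2, … into P one at a time, bumping the leftmost entry strictly greater than the inserted value down to the next row. The recording tableau Q records, in position (i, j), the step at which that cell was added to P.
  Insert 2 (step 1): P = [2];  Q = [1]
  Insert 5 (step 2): P = [2, 5];  Q = [1, 2]
  Insert 1 (step 3): P = [1, 5] / [2];  Q = [1, 2] / [3]
  Insert 7 (step 4): P = [1, 5, 7] / [2];  Q = [1, 2, 4] / [3]
  Insert 3 (step 5): P = [1, 3, 7] / [2, 5];  Q = [1, 2, 4] / [3, 5]
  Insert 6 (step 6): P = [1, 3, 6] / [2, 5, 7];  Q = [1, 2, 4] / [3, 5, 6]
  Insert 4 (step 7): P = [1, 3, 4] / [2, 5, 6] / [7];  Q = [1, 2, 4] / [3, 5, 6] / [7]
Final shape: (3, 3, 1).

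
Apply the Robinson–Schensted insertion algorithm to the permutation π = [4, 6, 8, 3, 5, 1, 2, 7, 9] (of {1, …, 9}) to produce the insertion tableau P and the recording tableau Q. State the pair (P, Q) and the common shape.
P = [1, 2, 7, 9] / [3, 5, 8] / [4, 6];  Q = [1, 2, 3, 9] / [4, 5, 8] / [6, 7];  common shape = (4, 3, 2)

Row-insert the values π_1, π_2, … into P one at a time, bumping the leftmost entry strictly greater than the inserted value down to the next row. The recording tableau Q records, in position (i, j), the step at which that cell was added to P.
  Insert 4 (step 1): P = [4];  Q = [1]
  Insert 6 (step 2): P = [4, 6];  Q = [1, 2]
  Insert 8 (step 3): P = [4, 6, 8];  Q = [1, 2, 3]
  Insert 3 (step 4): P = [3, 6, 8] / [4];  Q = [1, 2, 3] / [4]
  Insert 5 (step 5): P = [3, 5, 8] / [4, 6];  Q = [1, 2, 3] / [4, 5]
  Insert 1 (step 6): P = [1, 5, 8] / [3, 6] / [4];  Q = [1, 2, 3] / [4, 5] / [6]
  Insert 2 (step 7): P = [1, 2, 8] / [3, 5] / [4, 6];  Q = [1, 2, 3] / [4, 5] / [6, 7]
  Insert 7 (step 8): P = [1, 2, 7] / [3, 5, 8] / [4, 6];  Q = [1, 2, 3] / [4, 5, 8] / [6, 7]
  Insert 9 (step 9): P = [1, 2, 7, 9] / [3, 5, 8] / [4, 6];  Q = [1, 2, 3, 9] / [4, 5, 8] / [6, 7]
Final shape: (4, 3, 2).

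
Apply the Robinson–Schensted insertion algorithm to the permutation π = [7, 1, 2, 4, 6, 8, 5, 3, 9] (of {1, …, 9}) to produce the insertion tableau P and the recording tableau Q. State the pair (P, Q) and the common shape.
P = [1, 2, 3, 5, 8, 9] / [4] / [6] / [7];  Q = [1, 3, 4, 5, 6, 9] / [2] / [7] / [8];  common shape = (6, 1, 1, 1)

Row-insert the values π_1, π_2, … into P one at a time, bumping the leftmost entry strictly greater than the inserted value down to the next row. The recording tableau Q records, in position (i, j), the step at which that cell was added to P.
  Insert 7 (step 1): P = [7];  Q = [1]
  Insert 1 (step 2): P = [1] / [7];  Q = [1] / [2]
  Insert 2 (step 3): P = [1, 2] / [7];  Q = [1, 3] / [2]
  Insert 4 (step 4): P = [1, 2, 4] / [7];  Q = [1, 3, 4] / [2]
  Insert 6 (step 5): P = [1, 2, 4, 6] / [7];  Q = [1, 3, 4, 5] / [2]
  Insert 8 (step 6): P = [1, 2, 4, 6, 8] / [7];  Q = [1, 3, 4, 5, 6] / [2]
  Insert 5 (step 7): P = [1, 2, 4, 5, 8] / [6] / [7];  Q = [1, 3, 4, 5, 6] / [2] / [7]
  Insert 3 (step 8): P = [1, 2, 3, 5, 8] / [4] / [6] / [7];  Q = [1, 3, 4, 5, 6] / [2] / [7] / [8]
  Insert 9 (step 9): P = [1, 2, 3, 5, 8, 9] / [4] / [6] / [7];  Q = [1, 3, 4, 5, 6, 9] / [2] / [7] / [8]
Final shape: (6, 1, 1, 1).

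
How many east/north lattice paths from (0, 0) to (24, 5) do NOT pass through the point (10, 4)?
Number of paths = 103740

Total paths from (0, 0) to (24, 5): C(29, 24) = 118755. Paths through (10, 4): (paths (0, 0) → (10, 4)) × (paths (10, 4) → (24, 5)) = C(14, 10) · C(15, 14) = 1001 · 15 = 15015. Avoidance count = 118755 − 15015 = 103740.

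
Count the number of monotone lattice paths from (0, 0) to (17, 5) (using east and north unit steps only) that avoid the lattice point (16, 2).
Number of paths = 25722

Total paths from (0, 0) to (17, 5): C(22, 17) = 26334. Paths through (16, 2): (paths (0, 0) → (16, 2)) × (paths (16, 2) → (17, 5)) = C(18, 16) · C(4, 1) = 153 · 4 = 612. Avoidance count = 26334 − 612 = 25722.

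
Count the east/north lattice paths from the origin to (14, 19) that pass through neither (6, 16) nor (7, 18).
Number of paths = 804443167

Inclusion–exclusion. Total paths: C(33, 14) = 818809200. Through P₁: C(22, 6)·C(11, 8) = 12311145. Through P₂: C(25, 7)·C(8, 7) = 3845600. Since P₁ is strictly southwest of P₂, a monotone path through both must visit P₁ then P₂; paths through both = C(22, 6)·C(3, 1)·C(8, 7) = 1790712. Avoid both = 818809200 − 12311145 − 3845600 + 1790712 = 804443167.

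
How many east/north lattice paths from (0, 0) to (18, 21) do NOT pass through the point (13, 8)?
Number of paths = 60615641670

Total paths from (0, 0) to (18, 21): C(39, 18) = 62359143990. Paths through (13, 8): (paths (0, 0) → (13, 8)) × (paths (13, 8) → (18, 21)) = C(21, 13) · C(18, 5) = 203490 · 8568 = 1743502320. Avoidance count = 62359143990 − 1743502320 = 60615641670.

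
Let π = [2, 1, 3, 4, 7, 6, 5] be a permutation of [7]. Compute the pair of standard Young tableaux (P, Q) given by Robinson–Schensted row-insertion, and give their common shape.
P = [1, 3, 4, 5] / [2, 6] / [7];  Q = [1, 3, 4, 5] / [2, 6] / [7];  common shape = (4, 2, 1)

Row-insert the values π_1, π_2, … into P one at a time, bumping the leftmost entry strictly greater than the inserted value down to the next row. The recording tableau Q records, in position (i, j), the step at which that cell was added to P.
  Insert 2 (step 1): P = [2];  Q = [1]
  Insert 1 (step 2): P = [1] / [2];  Q = [1] / [2]
  Insert 3 (step 3): P = [1, 3] / [2];  Q = [1, 3] / [2]
  Insert 4 (step 4): P = [1, 3, 4] / [2];  Q = [1, 3, 4] / [2]
  Insert 7 (step 5): P = [1, 3, 4, 7] / [2];  Q = [1, 3, 4, 5] / [2]
  Insert 6 (step 6): P = [1, 3, 4, 6] / [2, 7];  Q = [1, 3, 4, 5] / [2, 6]
  Insert 5 (step 7): P = [1, 3, 4, 5] / [2, 6] / [7];  Q = [1, 3, 4, 5] / [2, 6] / [7]
Final shape: (4, 2, 1).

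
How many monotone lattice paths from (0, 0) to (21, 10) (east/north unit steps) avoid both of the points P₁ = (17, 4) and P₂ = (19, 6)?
Number of paths = 40977465

Inclusion–exclusion. Total paths: C(31, 21) = 44352165. Through P₁: C(21, 17)·C(10, 4) = 1256850. Through P₂: C(25, 19)·C(6, 2) = 2656500. Since P₁ is strictly southwest of P₂, a monotone path through both must visit P₁ then P₂; paths through both = C(21, 17)·C(4, 2)·C(6, 2) = 538650. Avoid both = 44352165 − 1256850 − 2656500 + 538650 = 40977465.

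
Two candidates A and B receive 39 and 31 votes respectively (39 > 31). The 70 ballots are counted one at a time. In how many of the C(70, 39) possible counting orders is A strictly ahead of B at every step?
Strict-lead orderings = 8161878718251577088

Total orderings of the 70 votes with 39 for A: C(70, 39) = 71416438784701299520. By the Bertrand ballot formula (Cycle Lemma / reflection principle), the number of orderings in which A is strictly ahead of B throughout is (p − q)/(p + q) · C(p + q, p) = (39 − 31)/(39 + 31) · 71416438784701299520 = 8161878718251577088.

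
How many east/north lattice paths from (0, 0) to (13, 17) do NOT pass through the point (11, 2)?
Number of paths = 119749242

Total paths from (0, 0) to (13, 17): C(30, 13) = 119759850. Paths through (11, 2): (paths (0, 0) → (11, 2)) × (paths (11, 2) → (13, 17)) = C(13, 11) · C(17, 2) = 78 · 136 = 10608. Avoidance count = 119759850 − 10608 = 119749242.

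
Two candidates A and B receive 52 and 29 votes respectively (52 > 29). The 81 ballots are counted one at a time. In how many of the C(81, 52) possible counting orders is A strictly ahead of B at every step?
Strict-lead orderings = 2308172944585185855760

Total orderings of the 81 votes with 52 for A: C(81, 52) = 8128782978756524100720. By the Bertrand ballot formula (Cycle Lemma / reflection principle), the number of orderings in which A is strictly ahead of B throughout is (p − q)/(p + q) · C(p + q, p) = (52 − 29)/(52 + 29) · 8128782978756524100720 = 2308172944585185855760.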